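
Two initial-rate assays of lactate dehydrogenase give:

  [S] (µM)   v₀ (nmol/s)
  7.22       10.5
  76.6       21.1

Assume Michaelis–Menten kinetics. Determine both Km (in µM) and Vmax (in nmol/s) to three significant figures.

Km = 8.99 µM; Vmax = 23.6 nmol/s

From v = Vmax[S]/(Km+[S]), each point gives Vmax = v(Km+[S])/[S].
Equating: 10.5(Km+7.22)/7.22 = 21.1(Km+76.6)/76.6.
1.454·Km + 10.5 = 0.2755·Km + 21.1, so (1.454 − 0.2755)·Km = 21.1 − 10.5.
Km = 10.60/1.179 = 8.99 µM; then Vmax = 10.5(8.99+7.22)/7.22 = 23.6 nmol/s.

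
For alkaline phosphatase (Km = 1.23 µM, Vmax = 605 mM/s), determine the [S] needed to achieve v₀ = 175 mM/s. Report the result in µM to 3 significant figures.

0.501 µM

The required fractional saturation is v/Vmax = 175/605 = 0.2893.
Then [S]/(Km+[S]) = 0.2893 ⇒ [S] = 1.23 × 0.2893/(1 − 0.2893) = 0.501 µM.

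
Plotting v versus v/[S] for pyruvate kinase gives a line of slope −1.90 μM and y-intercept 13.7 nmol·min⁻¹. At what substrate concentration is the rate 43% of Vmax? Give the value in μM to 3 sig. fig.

1.43 μM

The Eadie–Hofstee slope gives Km = 1.90 μM (slope = −Km).
v/Vmax = [S]/(Km+[S]) = 0.43 ⇒ [S] = Km·0.43/(1−0.43) = 1.90 × 0.7544 = 1.43 μM.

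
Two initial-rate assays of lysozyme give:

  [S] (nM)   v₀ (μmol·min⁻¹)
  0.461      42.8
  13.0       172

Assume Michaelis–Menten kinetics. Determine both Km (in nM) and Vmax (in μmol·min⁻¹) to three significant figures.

From v = Vmax[S]/(Km+[S]), each point gives Vmax = v(Km+[S])/[S].
Equating: 42.8(Km+0.461)/0.461 = 172(Km+13.0)/13.0.
92.84·Km + 42.8 = 13.23·Km + 172, so (92.84 − 13.23)·Km = 172 − 42.8.
Km = 129.2/79.61 = 1.62 nM; then Vmax = 42.8(1.62+0.461)/0.461 = 193 μmol·min⁻¹.

Km = 1.62 nM; Vmax = 193 μmol·min⁻¹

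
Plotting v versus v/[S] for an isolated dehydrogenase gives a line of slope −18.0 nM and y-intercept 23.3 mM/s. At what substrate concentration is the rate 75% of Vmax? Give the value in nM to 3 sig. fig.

The Eadie–Hofstee slope gives Km = 18.0 nM (slope = −Km).
v/Vmax = [S]/(Km+[S]) = 0.75 ⇒ [S] = Km·0.75/(1−0.75) = 18.0 × 3.000 = 54.0 nM.

54.0 nM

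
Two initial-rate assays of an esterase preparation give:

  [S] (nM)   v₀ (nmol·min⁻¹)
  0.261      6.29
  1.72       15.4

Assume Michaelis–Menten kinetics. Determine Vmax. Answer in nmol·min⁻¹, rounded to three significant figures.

In reciprocal form, 1/v = (Km/Vmax)·(1/[S]) + 1/Vmax. The two points give (1/[S], 1/v) = (3.831, 0.1590) and (0.5814, 0.06494).
Slope = (0.1590 − 0.06494)/(3.831 − 0.5814) = 0.02894; intercept = 0.1590 − 0.02894×3.831 = 0.04811.
Vmax = 1/intercept = 20.8 nmol·min⁻¹; Km = slope × Vmax = 0.02894 × 20.8 = 0.601 nM.

20.8 nmol·min⁻¹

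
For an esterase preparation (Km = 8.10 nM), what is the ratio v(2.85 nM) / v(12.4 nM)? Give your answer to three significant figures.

0.430

Since Vmax cancels, v₂/v₁ = [S]₂(Km+[S]₁) / [S]₁(Km+[S]₂).
= 2.85×(8.10+12.4) / (12.4×(8.10+2.85)) = 58.42/135.8 = 0.430.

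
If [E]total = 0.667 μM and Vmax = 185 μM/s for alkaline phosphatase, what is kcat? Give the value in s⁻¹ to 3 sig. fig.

277 s⁻¹

kcat = Vmax/[E]total = 185 μM/s / 0.667 μM = 277 s⁻¹.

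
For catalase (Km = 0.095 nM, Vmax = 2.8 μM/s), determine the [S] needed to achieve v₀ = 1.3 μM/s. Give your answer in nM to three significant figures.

Rearranging v = Vmax[S]/(Km+[S]) gives [S] = Km·v/(Vmax − v).
[S] = 0.095 × 1.3 / (2.8 − 1.3) = 0.1235/1.500 = 0.0823 nM.

0.0823 nM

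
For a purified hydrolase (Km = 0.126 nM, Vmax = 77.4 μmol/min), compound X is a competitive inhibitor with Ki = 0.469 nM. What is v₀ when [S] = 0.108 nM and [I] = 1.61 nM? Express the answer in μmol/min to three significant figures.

12.5 μmol/min

α = 1 + [I]/Ki = 1 + 1.61/0.469 = 4.433.
For a competitive inhibitor, Vmax is unchanged and the apparent Km becomes α·Km: Km,app = 0.559 nM, Vmax,app = 77.4 μmol/min.
v = Vmax,app·[S]/(Km,app + [S]) = 77.4 × 0.108/(0.559 + 0.108) = 12.5 μmol/min.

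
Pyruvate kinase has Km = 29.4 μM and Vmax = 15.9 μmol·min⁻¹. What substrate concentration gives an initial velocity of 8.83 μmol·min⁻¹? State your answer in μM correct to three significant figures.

36.7 μM

The required fractional saturation is v/Vmax = 8.83/15.9 = 0.5553.
Then [S]/(Km+[S]) = 0.5553 ⇒ [S] = 29.4 × 0.5553/(1 − 0.5553) = 36.7 μM.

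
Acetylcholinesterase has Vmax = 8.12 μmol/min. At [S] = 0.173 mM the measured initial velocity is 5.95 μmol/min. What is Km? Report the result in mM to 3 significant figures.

v/Vmax = 5.95/8.12 = 0.7328 = [S]/(Km+[S]).
So Km + [S] = [S]/0.7328 = 0.2361 mM, giving Km = 0.2361 − 0.173 = 0.0631 mM.

0.0631 mM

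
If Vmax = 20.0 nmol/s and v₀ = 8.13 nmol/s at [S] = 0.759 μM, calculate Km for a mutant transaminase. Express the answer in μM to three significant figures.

1.11 μM

From v = Vmax[S]/(Km+[S]), Km = [S](Vmax − v)/v.
Km = 0.759 × (20.0 − 8.13) / 8.13 = 9.009/8.13 = 1.11 μM.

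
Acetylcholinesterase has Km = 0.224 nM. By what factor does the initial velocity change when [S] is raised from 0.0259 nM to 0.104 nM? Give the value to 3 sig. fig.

Since Vmax cancels, v₂/v₁ = [S]₂(Km+[S]₁) / [S]₁(Km+[S]₂).
= 0.104×(0.224+0.0259) / (0.0259×(0.224+0.104)) = 0.02599/0.008495 = 3.06.

3.06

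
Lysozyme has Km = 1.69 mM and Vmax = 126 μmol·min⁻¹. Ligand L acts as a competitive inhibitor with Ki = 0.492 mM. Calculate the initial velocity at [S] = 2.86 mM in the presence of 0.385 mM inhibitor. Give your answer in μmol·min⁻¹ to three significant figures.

With α = 1 + [I]/Ki = 1 + 0.385/0.492 = 1.783, the competitive rate law is v = Vmax[S] / (αKm + [S]).
v = 126×2.86 / (1.783×1.69 + 2.86) = 360.4/5.872 = 61.4 μmol·min⁻¹.

61.4 μmol·min⁻¹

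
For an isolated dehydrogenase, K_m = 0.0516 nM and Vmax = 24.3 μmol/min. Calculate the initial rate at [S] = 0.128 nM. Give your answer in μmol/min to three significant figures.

[S]/(Km+[S]) = 0.128/0.1796 = 0.7127, the fractional saturation.
v = 0.7127 × Vmax = 0.7127 × 24.3 = 17.3 μmol/min.

17.3 μmol/min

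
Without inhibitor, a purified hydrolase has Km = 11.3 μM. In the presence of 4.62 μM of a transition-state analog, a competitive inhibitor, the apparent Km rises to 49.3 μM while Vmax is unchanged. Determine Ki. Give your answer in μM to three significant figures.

1.37 μM

Competitive: Km,app = α·Km with α = 1 + [I]/Ki.
α = Km,app/Km = 49.3/11.3 = 4.363.
Ki = [I]/(α − 1) = 4.62/3.363 = 1.37 μM.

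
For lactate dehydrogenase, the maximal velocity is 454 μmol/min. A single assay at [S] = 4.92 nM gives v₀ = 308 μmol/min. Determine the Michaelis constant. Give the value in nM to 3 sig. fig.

v/Vmax = 308/454 = 0.6784 = [S]/(Km+[S]).
So Km + [S] = [S]/0.6784 = 7.252 nM, giving Km = 7.252 − 4.92 = 2.33 nM.

2.33 nM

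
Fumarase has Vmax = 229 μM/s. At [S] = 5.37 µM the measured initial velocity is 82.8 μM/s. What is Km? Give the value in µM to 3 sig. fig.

v/Vmax = 82.8/229 = 0.3616 = [S]/(Km+[S]).
So Km + [S] = [S]/0.3616 = 14.85 µM, giving Km = 14.85 − 5.37 = 9.48 µM.

9.48 µM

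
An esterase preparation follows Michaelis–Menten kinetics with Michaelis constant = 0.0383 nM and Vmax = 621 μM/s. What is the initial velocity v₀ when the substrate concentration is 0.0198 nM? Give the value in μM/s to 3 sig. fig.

v = Vmax·[S]/(Km + [S]) = 621 × 0.0198 / (0.0383 + 0.0198)
  = 12.30 / 0.05810 = 212 μM/s.

212 μM/s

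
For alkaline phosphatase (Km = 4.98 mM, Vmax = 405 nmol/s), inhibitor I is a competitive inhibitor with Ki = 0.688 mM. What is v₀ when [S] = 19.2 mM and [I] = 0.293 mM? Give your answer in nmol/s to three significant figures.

α = 1 + [I]/Ki = 1 + 0.293/0.688 = 1.426.
For a competitive inhibitor, Vmax is unchanged and the apparent Km becomes α·Km: Km,app = 7.10 mM, Vmax,app = 405 nmol/s.
v = Vmax,app·[S]/(Km,app + [S]) = 405 × 19.2/(7.10 + 19.2) = 296 nmol/s.

296 nmol/s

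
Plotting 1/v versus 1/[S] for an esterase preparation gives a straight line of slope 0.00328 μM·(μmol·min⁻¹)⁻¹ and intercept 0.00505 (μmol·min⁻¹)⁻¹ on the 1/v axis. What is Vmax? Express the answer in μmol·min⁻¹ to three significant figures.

198 μmol·min⁻¹

The y-intercept of a Lineweaver–Burk plot equals 1/Vmax, so Vmax = 1/0.00505 = 198 μmol·min⁻¹.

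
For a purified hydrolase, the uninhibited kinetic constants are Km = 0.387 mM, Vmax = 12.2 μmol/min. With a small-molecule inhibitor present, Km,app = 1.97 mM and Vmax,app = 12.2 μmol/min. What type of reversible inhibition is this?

competitive

Km increases (0.387 → 1.97 mM) while Vmax is unchanged — the hallmark of competitive inhibition.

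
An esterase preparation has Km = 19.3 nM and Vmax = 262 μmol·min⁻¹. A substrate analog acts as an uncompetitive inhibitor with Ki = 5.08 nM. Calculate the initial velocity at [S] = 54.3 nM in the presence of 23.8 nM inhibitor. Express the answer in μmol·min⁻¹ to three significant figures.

With α = 1 + [I]/Ki = 1 + 23.8/5.08 = 5.685, the uncompetitive rate law is v = (Vmax/α)·[S] / (Km/α + [S]).
v = (262/5.685)×54.3 / (19.3/5.685 + 54.3) = 2502/57.69 = 43.4 μmol·min⁻¹.

43.4 μmol·min⁻¹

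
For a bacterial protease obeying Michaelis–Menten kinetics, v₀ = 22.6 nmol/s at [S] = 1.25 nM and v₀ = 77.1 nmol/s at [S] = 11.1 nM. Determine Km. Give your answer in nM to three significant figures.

4.89 nM

In reciprocal form, 1/v = (Km/Vmax)·(1/[S]) + 1/Vmax. The two points give (1/[S], 1/v) = (0.8000, 0.04425) and (0.09009, 0.01297).
Slope = (0.04425 − 0.01297)/(0.8000 − 0.09009) = 0.04406; intercept = 0.04425 − 0.04406×0.8000 = 0.009001.
Vmax = 1/intercept = 111 nmol/s; Km = slope × Vmax = 0.04406 × 111 = 4.89 nM.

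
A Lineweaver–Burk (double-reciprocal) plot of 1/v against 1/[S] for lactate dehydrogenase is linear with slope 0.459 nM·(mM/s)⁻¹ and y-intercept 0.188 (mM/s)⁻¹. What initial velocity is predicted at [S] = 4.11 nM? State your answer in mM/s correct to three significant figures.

The y-intercept is 1/Vmax, so Vmax = 1/0.188 = 5.32 mM/s.
The slope is Km/Vmax, so Km = 0.459 × 5.32 = 2.44 nM.
Then v = 5.32 × 4.11/(2.44 + 4.11) = 3.34 mM/s.

3.34 mM/s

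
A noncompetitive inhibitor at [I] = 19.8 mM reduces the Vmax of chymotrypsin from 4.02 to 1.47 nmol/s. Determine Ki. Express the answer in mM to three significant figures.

Noncompetitive: Vmax,app = Vmax/α with α = 1 + [I]/Ki.
α = Vmax/Vmax,app = 4.02/1.47 = 2.735.
Ki = [I]/(α − 1) = 19.8/1.735 = 11.4 mM.

11.4 mM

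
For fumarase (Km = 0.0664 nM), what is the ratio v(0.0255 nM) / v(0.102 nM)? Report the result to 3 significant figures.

The fractional saturations are [S]/(Km+[S]) = 0.102/0.1684 = 0.6057 and 0.0255/0.09190 = 0.2775.
v₂/v₁ is just their ratio: 0.2775/0.6057 = 0.458.

0.458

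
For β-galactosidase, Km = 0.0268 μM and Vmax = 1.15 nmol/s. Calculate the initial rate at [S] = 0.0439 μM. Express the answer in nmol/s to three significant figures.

0.714 nmol/s

[S]/(Km+[S]) = 0.0439/0.07070 = 0.6209, the fractional saturation.
v = 0.6209 × Vmax = 0.6209 × 1.15 = 0.714 nmol/s.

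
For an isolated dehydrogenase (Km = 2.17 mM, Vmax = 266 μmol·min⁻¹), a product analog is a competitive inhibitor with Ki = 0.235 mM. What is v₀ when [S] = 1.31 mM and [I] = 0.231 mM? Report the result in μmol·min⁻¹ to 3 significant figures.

62.1 μmol·min⁻¹

With α = 1 + [I]/Ki = 1 + 0.231/0.235 = 1.983, the competitive rate law is v = Vmax[S] / (αKm + [S]).
v = 266×1.31 / (1.983×2.17 + 1.31) = 348.5/5.613 = 62.1 μmol·min⁻¹.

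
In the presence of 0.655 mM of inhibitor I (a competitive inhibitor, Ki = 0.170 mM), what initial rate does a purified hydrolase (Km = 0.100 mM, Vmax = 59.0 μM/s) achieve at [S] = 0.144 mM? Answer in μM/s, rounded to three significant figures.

With α = 1 + [I]/Ki = 1 + 0.655/0.170 = 4.853, the competitive rate law is v = Vmax[S] / (αKm + [S]).
v = 59.0×0.144 / (4.853×0.100 + 0.144) = 8.496/0.6293 = 13.5 μM/s.

13.5 μM/s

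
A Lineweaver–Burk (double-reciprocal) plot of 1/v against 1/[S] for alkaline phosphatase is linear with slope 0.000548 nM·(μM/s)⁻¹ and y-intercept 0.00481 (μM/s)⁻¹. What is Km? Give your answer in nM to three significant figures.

0.114 nM

y-intercept = 1/Vmax ⇒ Vmax = 208 μM/s; slope = Km/Vmax ⇒ Km = slope × Vmax.
Km = 0.000548 × 208 = 0.114 nM.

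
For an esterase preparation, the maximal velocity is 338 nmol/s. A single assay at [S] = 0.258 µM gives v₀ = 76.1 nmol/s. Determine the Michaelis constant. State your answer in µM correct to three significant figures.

v/Vmax = 76.1/338 = 0.2251 = [S]/(Km+[S]).
So Km + [S] = [S]/0.2251 = 1.146 µM, giving Km = 1.146 − 0.258 = 0.888 µM.

0.888 µM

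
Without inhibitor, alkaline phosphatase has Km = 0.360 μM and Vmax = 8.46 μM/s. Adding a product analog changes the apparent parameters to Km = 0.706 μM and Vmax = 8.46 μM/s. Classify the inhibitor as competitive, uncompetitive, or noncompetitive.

competitive

Km increases (0.360 → 0.706 μM) while Vmax is unchanged — the hallmark of competitive inhibition.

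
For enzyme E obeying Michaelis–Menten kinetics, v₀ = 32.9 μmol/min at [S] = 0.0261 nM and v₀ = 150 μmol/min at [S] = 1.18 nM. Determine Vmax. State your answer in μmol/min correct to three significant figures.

From v = Vmax[S]/(Km+[S]), each point gives Vmax = v(Km+[S])/[S].
Equating: 32.9(Km+0.0261)/0.0261 = 150(Km+1.18)/1.18.
1261·Km + 32.9 = 127.1·Km + 150, so (1261 − 127.1)·Km = 150 − 32.9.
Km = 117.1/1133 = 0.103 nM; then Vmax = 32.9(0.103+0.0261)/0.0261 = 163 μmol/min.

163 μmol/min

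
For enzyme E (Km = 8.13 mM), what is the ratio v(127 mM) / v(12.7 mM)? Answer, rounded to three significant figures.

The fractional saturations are [S]/(Km+[S]) = 12.7/20.83 = 0.6097 and 127/135.1 = 0.9398.
v₂/v₁ is just their ratio: 0.9398/0.6097 = 1.54.

1.54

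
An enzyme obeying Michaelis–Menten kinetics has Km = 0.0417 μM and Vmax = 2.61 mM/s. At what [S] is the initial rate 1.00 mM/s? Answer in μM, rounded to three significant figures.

0.0259 μM

Rearranging v = Vmax[S]/(Km+[S]) gives [S] = Km·v/(Vmax − v).
[S] = 0.0417 × 1.00 / (2.61 − 1.00) = 0.04170/1.610 = 0.0259 μM.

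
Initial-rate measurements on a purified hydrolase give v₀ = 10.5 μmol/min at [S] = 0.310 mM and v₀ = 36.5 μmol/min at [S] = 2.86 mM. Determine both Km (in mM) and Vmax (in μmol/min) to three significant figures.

In reciprocal form, 1/v = (Km/Vmax)·(1/[S]) + 1/Vmax. The two points give (1/[S], 1/v) = (3.226, 0.09524) and (0.3497, 0.02740).
Slope = (0.09524 − 0.02740)/(3.226 − 0.3497) = 0.02359; intercept = 0.09524 − 0.02359×3.226 = 0.01915.
Vmax = 1/intercept = 52.2 μmol/min; Km = slope × Vmax = 0.02359 × 52.2 = 1.23 mM.

Km = 1.23 mM; Vmax = 52.2 μmol/min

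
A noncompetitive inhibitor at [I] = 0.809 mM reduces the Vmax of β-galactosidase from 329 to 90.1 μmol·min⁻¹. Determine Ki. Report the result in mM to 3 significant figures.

Noncompetitive: Vmax,app = Vmax/α with α = 1 + [I]/Ki.
α = Vmax/Vmax,app = 329/90.1 = 3.651.
Ki = [I]/(α − 1) = 0.809/2.651 = 0.305 mM.

0.305 mM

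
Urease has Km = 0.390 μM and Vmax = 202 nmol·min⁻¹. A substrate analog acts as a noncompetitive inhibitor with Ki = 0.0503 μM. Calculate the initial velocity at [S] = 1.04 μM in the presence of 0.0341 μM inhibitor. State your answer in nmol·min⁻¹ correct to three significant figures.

87.6 nmol·min⁻¹

α = 1 + [I]/Ki = 1 + 0.0341/0.0503 = 1.678.
For a noncompetitive inhibitor, Vmax is reduced to Vmax/α while Km is unchanged: Km,app = 0.390 μM, Vmax,app = 120 nmol·min⁻¹.
v = Vmax,app·[S]/(Km,app + [S]) = 120 × 1.04/(0.390 + 1.04) = 87.6 nmol·min⁻¹.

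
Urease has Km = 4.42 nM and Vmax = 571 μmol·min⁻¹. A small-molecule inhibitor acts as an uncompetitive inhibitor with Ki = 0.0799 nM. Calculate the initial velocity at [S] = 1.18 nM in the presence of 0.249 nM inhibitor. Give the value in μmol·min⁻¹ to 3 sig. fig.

72.6 μmol·min⁻¹

α = 1 + [I]/Ki = 1 + 0.249/0.0799 = 4.116.
For an uncompetitive inhibitor, both parameters are divided by α, giving Vmax/α and Km/α: Km,app = 1.07 nM, Vmax,app = 139 μmol·min⁻¹.
v = Vmax,app·[S]/(Km,app + [S]) = 139 × 1.18/(1.07 + 1.18) = 72.6 μmol·min⁻¹.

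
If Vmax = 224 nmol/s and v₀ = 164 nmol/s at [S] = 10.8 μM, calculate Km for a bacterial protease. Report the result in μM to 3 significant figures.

v/Vmax = 164/224 = 0.7321 = [S]/(Km+[S]).
So Km + [S] = [S]/0.7321 = 14.75 μM, giving Km = 14.75 − 10.8 = 3.95 μM.

3.95 μM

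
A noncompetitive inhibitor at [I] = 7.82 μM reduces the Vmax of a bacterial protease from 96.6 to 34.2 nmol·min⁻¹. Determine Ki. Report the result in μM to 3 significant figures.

4.29 μM

Noncompetitive: Vmax,app = Vmax/α with α = 1 + [I]/Ki.
α = Vmax/Vmax,app = 96.6/34.2 = 2.825.
Since α = 1 + [I]/Ki, [I]/Ki = 2.825 − 1 = 1.825 and Ki = 7.82/1.825 = 4.29 μM.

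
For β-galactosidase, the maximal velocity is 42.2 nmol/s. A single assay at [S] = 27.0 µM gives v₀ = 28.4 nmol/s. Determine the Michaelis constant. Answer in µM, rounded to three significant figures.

From v = Vmax[S]/(Km+[S]), Km = [S](Vmax − v)/v.
Km = 27.0 × (42.2 − 28.4) / 28.4 = 372.6/28.4 = 13.1 µM.

13.1 µM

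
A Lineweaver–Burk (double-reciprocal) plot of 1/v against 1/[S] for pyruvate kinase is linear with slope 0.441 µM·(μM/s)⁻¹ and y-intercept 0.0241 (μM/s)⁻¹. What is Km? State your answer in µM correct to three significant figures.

18.3 µM

y-intercept = 1/Vmax ⇒ Vmax = 41.5 μM/s; slope = Km/Vmax ⇒ Km = slope × Vmax.
Km = 0.441 × 41.5 = 18.3 µM.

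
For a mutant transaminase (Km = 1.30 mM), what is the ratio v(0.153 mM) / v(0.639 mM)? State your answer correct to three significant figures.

The fractional saturations are [S]/(Km+[S]) = 0.639/1.939 = 0.3296 and 0.153/1.453 = 0.1053.
v₂/v₁ is just their ratio: 0.1053/0.3296 = 0.320.

0.320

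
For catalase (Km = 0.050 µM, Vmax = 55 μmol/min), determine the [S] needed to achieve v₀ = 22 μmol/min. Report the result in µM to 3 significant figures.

Rearranging v = Vmax[S]/(Km+[S]) gives [S] = Km·v/(Vmax − v).
[S] = 0.050 × 22 / (55 − 22) = 1.100/33.00 = 0.0333 µM.

0.0333 µM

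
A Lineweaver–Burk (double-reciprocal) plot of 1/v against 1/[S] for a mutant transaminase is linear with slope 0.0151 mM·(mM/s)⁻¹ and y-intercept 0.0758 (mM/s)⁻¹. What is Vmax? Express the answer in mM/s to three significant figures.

The y-intercept of a Lineweaver–Burk plot equals 1/Vmax, so Vmax = 1/0.0758 = 13.2 mM/s.

13.2 mM/s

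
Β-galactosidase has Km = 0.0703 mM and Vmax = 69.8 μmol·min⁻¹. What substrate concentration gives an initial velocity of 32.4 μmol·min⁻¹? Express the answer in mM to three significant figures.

The required fractional saturation is v/Vmax = 32.4/69.8 = 0.4642.
Then [S]/(Km+[S]) = 0.4642 ⇒ [S] = 0.0703 × 0.4642/(1 − 0.4642) = 0.0609 mM.

0.0609 mM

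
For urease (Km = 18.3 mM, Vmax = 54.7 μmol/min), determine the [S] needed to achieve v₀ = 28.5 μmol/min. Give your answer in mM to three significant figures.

19.9 mM

Rearranging v = Vmax[S]/(Km+[S]) gives [S] = Km·v/(Vmax − v).
[S] = 18.3 × 28.5 / (54.7 − 28.5) = 521.6/26.20 = 19.9 mM.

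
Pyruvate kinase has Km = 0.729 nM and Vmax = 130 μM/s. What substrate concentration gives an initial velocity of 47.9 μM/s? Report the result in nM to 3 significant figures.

0.425 nM

Rearranging v = Vmax[S]/(Km+[S]) gives [S] = Km·v/(Vmax − v).
[S] = 0.729 × 47.9 / (130 − 47.9) = 34.92/82.10 = 0.425 nM.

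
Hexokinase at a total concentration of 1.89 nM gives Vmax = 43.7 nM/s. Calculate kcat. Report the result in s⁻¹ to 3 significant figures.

kcat = Vmax/[E]total = 43.7 nM/s / 1.89 nM = 23.1 s⁻¹.

23.1 s⁻¹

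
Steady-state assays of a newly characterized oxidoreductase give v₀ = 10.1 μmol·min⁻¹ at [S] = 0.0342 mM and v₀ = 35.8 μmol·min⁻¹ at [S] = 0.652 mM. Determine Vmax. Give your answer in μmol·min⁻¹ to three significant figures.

41.7 μmol·min⁻¹

In reciprocal form, 1/v = (Km/Vmax)·(1/[S]) + 1/Vmax. The two points give (1/[S], 1/v) = (29.24, 0.09901) and (1.534, 0.02793).
Slope = (0.09901 − 0.02793)/(29.24 − 1.534) = 0.002565; intercept = 0.09901 − 0.002565×29.24 = 0.02400.
Vmax = 1/intercept = 41.7 μmol·min⁻¹; Km = slope × Vmax = 0.002565 × 41.7 = 0.107 mM.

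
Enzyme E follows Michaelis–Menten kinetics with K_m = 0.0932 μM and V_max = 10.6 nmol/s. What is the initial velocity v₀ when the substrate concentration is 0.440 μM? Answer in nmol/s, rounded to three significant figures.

[S]/(Km+[S]) = 0.440/0.5332 = 0.8252, the fractional saturation.
v = 0.8252 × Vmax = 0.8252 × 10.6 = 8.75 nmol/s.

8.75 nmol/s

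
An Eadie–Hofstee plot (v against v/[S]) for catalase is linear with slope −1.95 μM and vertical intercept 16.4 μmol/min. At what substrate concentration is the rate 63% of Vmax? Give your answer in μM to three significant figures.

3.32 μM

The Eadie–Hofstee slope gives Km = 1.95 μM (slope = −Km).
v/Vmax = [S]/(Km+[S]) = 0.63 ⇒ [S] = Km·0.63/(1−0.63) = 1.95 × 1.703 = 3.32 μM.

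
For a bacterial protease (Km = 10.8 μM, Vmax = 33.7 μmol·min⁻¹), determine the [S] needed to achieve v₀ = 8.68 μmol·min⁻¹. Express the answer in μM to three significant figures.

3.75 μM

The required fractional saturation is v/Vmax = 8.68/33.7 = 0.2576.
Then [S]/(Km+[S]) = 0.2576 ⇒ [S] = 10.8 × 0.2576/(1 − 0.2576) = 3.75 μM.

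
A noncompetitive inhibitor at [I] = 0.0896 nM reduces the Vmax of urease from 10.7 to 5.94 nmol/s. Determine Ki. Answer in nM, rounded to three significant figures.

Noncompetitive: Vmax,app = Vmax/α with α = 1 + [I]/Ki.
α = Vmax/Vmax,app = 10.7/5.94 = 1.801.
Since α = 1 + [I]/Ki, [I]/Ki = 1.801 − 1 = 0.8013 and Ki = 0.0896/0.8013 = 0.112 nM.

0.112 nM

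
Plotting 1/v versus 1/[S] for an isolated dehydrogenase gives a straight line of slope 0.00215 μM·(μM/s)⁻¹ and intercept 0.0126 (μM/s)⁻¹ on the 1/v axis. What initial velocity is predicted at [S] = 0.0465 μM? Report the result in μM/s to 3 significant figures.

17.0 μM/s

The y-intercept is 1/Vmax, so Vmax = 1/0.0126 = 79.4 μM/s.
The slope is Km/Vmax, so Km = 0.00215 × 79.4 = 0.171 μM.
Then v = 79.4 × 0.0465/(0.171 + 0.0465) = 17.0 μM/s.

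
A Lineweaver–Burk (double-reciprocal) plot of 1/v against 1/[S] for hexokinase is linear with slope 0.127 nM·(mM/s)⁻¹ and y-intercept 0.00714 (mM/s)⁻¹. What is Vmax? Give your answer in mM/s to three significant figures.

140 mM/s

The y-intercept of a Lineweaver–Burk plot equals 1/Vmax, so Vmax = 1/0.00714 = 140 mM/s.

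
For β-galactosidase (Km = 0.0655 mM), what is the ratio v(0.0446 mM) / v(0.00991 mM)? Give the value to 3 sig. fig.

The fractional saturations are [S]/(Km+[S]) = 0.00991/0.07541 = 0.1314 and 0.0446/0.1101 = 0.4051.
v₂/v₁ is just their ratio: 0.4051/0.1314 = 3.08.

3.08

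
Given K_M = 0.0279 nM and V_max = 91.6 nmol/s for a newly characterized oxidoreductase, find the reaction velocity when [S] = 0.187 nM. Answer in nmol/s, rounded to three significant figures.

79.7 nmol/s

v = Vmax·[S]/(Km + [S]) = 91.6 × 0.187 / (0.0279 + 0.187)
  = 17.13 / 0.2149 = 79.7 nmol/s.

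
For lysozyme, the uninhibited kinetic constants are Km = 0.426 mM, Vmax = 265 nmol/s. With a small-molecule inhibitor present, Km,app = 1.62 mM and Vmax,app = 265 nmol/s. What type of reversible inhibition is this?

Km increases (0.426 → 1.62 mM) while Vmax is unchanged — the hallmark of competitive inhibition.

competitive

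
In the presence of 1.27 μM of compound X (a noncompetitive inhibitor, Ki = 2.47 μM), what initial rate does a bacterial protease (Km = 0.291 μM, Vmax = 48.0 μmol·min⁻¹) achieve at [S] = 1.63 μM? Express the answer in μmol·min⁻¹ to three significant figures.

26.9 μmol·min⁻¹

With α = 1 + [I]/Ki = 1 + 1.27/2.47 = 1.514, the noncompetitive rate law is v = (Vmax/α)·[S] / (Km + [S]).
v = (48.0/1.514)×1.63 / (0.291 + 1.63) = 51.67/1.921 = 26.9 μmol·min⁻¹.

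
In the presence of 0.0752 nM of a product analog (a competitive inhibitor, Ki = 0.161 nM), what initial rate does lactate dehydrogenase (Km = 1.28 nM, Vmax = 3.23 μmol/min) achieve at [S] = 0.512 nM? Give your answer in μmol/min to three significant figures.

0.692 μmol/min

With α = 1 + [I]/Ki = 1 + 0.0752/0.161 = 1.467, the competitive rate law is v = Vmax[S] / (αKm + [S]).
v = 3.23×0.512 / (1.467×1.28 + 0.512) = 1.654/2.390 = 0.692 μmol/min.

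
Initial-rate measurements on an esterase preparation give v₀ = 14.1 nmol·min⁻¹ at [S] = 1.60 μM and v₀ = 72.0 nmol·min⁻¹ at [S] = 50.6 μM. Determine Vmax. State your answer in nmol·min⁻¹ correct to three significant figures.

83.1 nmol·min⁻¹

From v = Vmax[S]/(Km+[S]), each point gives Vmax = v(Km+[S])/[S].
Equating: 14.1(Km+1.60)/1.60 = 72.0(Km+50.6)/50.6.
8.812·Km + 14.1 = 1.423·Km + 72.0, so (8.812 − 1.423)·Km = 72.0 − 14.1.
Km = 57.90/7.390 = 7.84 μM; then Vmax = 14.1(7.84+1.60)/1.60 = 83.1 nmol·min⁻¹.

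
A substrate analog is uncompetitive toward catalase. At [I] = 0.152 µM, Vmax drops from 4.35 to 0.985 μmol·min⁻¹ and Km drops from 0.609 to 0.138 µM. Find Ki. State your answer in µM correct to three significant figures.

0.0445 µM

Uncompetitive: Vmax,app = Vmax/α (and Km,app = Km/α) with α = 1 + [I]/Ki.
α = Vmax/Vmax,app = 4.35/0.985 = 4.416.
Ki = [I]/(α − 1) = 0.152/3.416 = 0.0445 µM.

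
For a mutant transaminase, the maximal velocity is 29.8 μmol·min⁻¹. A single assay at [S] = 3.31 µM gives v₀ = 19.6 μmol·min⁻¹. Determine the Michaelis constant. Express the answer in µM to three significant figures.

v/Vmax = 19.6/29.8 = 0.6577 = [S]/(Km+[S]).
So Km + [S] = [S]/0.6577 = 5.033 µM, giving Km = 5.033 − 3.31 = 1.72 µM.

1.72 µM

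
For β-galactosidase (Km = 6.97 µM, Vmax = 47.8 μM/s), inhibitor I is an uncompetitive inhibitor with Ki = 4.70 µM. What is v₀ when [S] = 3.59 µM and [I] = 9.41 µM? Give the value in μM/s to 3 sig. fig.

9.67 μM/s

With α = 1 + [I]/Ki = 1 + 9.41/4.70 = 3.002, the uncompetitive rate law is v = (Vmax/α)·[S] / (Km/α + [S]).
v = (47.8/3.002)×3.59 / (6.97/3.002 + 3.59) = 57.16/5.912 = 9.67 μM/s.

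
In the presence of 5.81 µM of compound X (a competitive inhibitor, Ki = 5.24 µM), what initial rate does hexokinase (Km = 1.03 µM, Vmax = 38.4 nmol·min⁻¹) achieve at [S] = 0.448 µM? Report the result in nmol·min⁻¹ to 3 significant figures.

6.57 nmol·min⁻¹

With α = 1 + [I]/Ki = 1 + 5.81/5.24 = 2.109, the competitive rate law is v = Vmax[S] / (αKm + [S]).
v = 38.4×0.448 / (2.109×1.03 + 0.448) = 17.20/2.620 = 6.57 nmol·min⁻¹.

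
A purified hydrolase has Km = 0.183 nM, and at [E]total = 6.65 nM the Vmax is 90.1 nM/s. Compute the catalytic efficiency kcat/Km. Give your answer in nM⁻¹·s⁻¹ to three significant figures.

74.0 nM⁻¹·s⁻¹

kcat = Vmax/[E]total = 90.1/6.65 = 13.5 s⁻¹.
kcat/Km = 13.5/0.183 = 74.0 nM⁻¹·s⁻¹.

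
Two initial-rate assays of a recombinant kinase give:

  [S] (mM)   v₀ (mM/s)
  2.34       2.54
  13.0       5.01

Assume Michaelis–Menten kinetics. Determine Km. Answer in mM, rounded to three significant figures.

3.53 mM

From v = Vmax[S]/(Km+[S]), each point gives Vmax = v(Km+[S])/[S].
Equating: 2.54(Km+2.34)/2.34 = 5.01(Km+13.0)/13.0.
1.085·Km + 2.54 = 0.3854·Km + 5.01, so (1.085 − 0.3854)·Km = 5.01 − 2.54.
Km = 2.470/0.7001 = 3.53 mM; then Vmax = 2.54(3.53+2.34)/2.34 = 6.37 mM/s.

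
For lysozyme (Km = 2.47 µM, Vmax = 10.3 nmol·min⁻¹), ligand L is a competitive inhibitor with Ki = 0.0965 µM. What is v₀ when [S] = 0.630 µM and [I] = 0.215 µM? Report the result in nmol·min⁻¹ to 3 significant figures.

0.754 nmol·min⁻¹

With α = 1 + [I]/Ki = 1 + 0.215/0.0965 = 3.228, the competitive rate law is v = Vmax[S] / (αKm + [S]).
v = 10.3×0.630 / (3.228×2.47 + 0.630) = 6.489/8.603 = 0.754 nmol·min⁻¹.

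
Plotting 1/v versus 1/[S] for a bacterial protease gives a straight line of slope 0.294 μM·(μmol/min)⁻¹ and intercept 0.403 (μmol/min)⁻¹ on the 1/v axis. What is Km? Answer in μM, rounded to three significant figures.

y-intercept = 1/Vmax ⇒ Vmax = 2.48 μmol/min; slope = Km/Vmax ⇒ Km = slope × Vmax.
Km = 0.294 × 2.48 = 0.730 μM.

0.730 μM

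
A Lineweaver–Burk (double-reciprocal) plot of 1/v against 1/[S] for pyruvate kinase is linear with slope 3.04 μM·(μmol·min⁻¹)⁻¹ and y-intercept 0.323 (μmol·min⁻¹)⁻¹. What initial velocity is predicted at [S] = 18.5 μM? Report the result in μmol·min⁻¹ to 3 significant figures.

The y-intercept is 1/Vmax, so Vmax = 1/0.323 = 3.10 μmol·min⁻¹.
The slope is Km/Vmax, so Km = 3.04 × 3.10 = 9.41 μM.
Then v = 3.10 × 18.5/(9.41 + 18.5) = 2.05 μmol·min⁻¹.

2.05 μmol·min⁻¹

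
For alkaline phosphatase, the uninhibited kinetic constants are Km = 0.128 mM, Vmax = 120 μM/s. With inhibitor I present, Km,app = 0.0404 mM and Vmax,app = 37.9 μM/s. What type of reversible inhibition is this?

Both Km and Vmax decrease by the same factor (~3.17-fold) — characteristic of uncompetitive inhibition.

uncompetitive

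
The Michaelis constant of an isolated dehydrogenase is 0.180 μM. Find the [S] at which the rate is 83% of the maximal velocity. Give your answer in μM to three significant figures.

v/Vmax = [S]/(Km+[S]) = 0.83, so [S] = Km·0.83/(1 − 0.83) = 0.180 × 4.882.
[S] = 0.879 μM.

0.879 μM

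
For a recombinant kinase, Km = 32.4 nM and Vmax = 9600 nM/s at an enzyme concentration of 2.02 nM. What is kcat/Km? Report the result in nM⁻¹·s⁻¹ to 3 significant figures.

147 nM⁻¹·s⁻¹

kcat = Vmax/[E]total = 9600/2.02 = 4750 s⁻¹.
kcat/Km = 4750/32.4 = 147 nM⁻¹·s⁻¹.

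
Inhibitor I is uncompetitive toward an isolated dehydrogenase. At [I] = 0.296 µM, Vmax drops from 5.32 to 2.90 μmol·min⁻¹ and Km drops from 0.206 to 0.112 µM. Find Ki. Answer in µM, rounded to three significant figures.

0.355 µM

Uncompetitive: Vmax,app = Vmax/α (and Km,app = Km/α) with α = 1 + [I]/Ki.
α = Vmax/Vmax,app = 5.32/2.90 = 1.834.
Ki = [I]/(α − 1) = 0.296/0.8345 = 0.355 µM.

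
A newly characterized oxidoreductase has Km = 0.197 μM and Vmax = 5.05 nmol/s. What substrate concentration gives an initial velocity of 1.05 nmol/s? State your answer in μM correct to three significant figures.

0.0517 μM

The required fractional saturation is v/Vmax = 1.05/5.05 = 0.2079.
Then [S]/(Km+[S]) = 0.2079 ⇒ [S] = 0.197 × 0.2079/(1 − 0.2079) = 0.0517 μM.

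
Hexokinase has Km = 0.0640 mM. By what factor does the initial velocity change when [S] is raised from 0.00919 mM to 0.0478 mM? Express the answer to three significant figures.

Since Vmax cancels, v₂/v₁ = [S]₂(Km+[S]₁) / [S]₁(Km+[S]₂).
= 0.0478×(0.0640+0.00919) / (0.00919×(0.0640+0.0478)) = 0.003498/0.001027 = 3.41.

3.41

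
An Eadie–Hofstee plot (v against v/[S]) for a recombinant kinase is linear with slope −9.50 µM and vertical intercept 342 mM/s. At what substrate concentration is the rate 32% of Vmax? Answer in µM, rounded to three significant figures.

The Eadie–Hofstee slope gives Km = 9.50 µM (slope = −Km).
v/Vmax = [S]/(Km+[S]) = 0.32 ⇒ [S] = Km·0.32/(1−0.32) = 9.50 × 0.4706 = 4.47 µM.

4.47 µM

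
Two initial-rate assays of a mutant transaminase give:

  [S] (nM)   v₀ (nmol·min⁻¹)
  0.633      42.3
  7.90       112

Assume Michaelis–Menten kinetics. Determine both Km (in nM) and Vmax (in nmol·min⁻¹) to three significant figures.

From v = Vmax[S]/(Km+[S]), each point gives Vmax = v(Km+[S])/[S].
Equating: 42.3(Km+0.633)/0.633 = 112(Km+7.90)/7.90.
66.82·Km + 42.3 = 14.18·Km + 112, so (66.82 − 14.18)·Km = 112 − 42.3.
Km = 69.70/52.65 = 1.32 nM; then Vmax = 42.3(1.32+0.633)/0.633 = 131 nmol·min⁻¹.

Km = 1.32 nM; Vmax = 131 nmol·min⁻¹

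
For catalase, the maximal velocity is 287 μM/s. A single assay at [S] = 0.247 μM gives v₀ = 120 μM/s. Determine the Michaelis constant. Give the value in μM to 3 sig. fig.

0.344 μM

v/Vmax = 120/287 = 0.4181 = [S]/(Km+[S]).
So Km + [S] = [S]/0.4181 = 0.5907 μM, giving Km = 0.5907 − 0.247 = 0.344 μM.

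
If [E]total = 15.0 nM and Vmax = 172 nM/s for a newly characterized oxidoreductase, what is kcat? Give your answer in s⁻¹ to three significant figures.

11.5 s⁻¹

kcat = Vmax/[E]total = 172 nM/s / 15.0 nM = 11.5 s⁻¹.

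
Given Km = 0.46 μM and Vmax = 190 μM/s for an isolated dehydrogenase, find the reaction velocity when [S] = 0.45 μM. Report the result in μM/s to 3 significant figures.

94.0 μM/s

[S]/(Km+[S]) = 0.45/0.9100 = 0.4945, the fractional saturation.
v = 0.4945 × Vmax = 0.4945 × 190 = 94.0 μM/s.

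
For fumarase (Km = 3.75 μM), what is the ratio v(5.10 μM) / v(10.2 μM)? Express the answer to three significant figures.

0.788

The fractional saturations are [S]/(Km+[S]) = 10.2/13.95 = 0.7312 and 5.10/8.850 = 0.5763.
v₂/v₁ is just their ratio: 0.5763/0.7312 = 0.788.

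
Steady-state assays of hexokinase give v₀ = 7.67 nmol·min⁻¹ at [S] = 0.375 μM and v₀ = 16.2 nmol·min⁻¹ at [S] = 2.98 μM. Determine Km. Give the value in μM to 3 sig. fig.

0.568 μM

In reciprocal form, 1/v = (Km/Vmax)·(1/[S]) + 1/Vmax. The two points give (1/[S], 1/v) = (2.667, 0.1304) and (0.3356, 0.06173).
Slope = (0.1304 − 0.06173)/(2.667 − 0.3356) = 0.02945; intercept = 0.1304 − 0.02945×2.667 = 0.05185.
Vmax = 1/intercept = 19.3 nmol·min⁻¹; Km = slope × Vmax = 0.02945 × 19.3 = 0.568 μM.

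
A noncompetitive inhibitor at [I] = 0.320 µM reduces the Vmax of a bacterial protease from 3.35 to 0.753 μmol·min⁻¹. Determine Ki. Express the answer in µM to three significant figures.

0.0928 µM

Noncompetitive: Vmax,app = Vmax/α with α = 1 + [I]/Ki.
α = Vmax/Vmax,app = 3.35/0.753 = 4.449.
Since α = 1 + [I]/Ki, [I]/Ki = 4.449 − 1 = 3.449 and Ki = 0.320/3.449 = 0.0928 µM.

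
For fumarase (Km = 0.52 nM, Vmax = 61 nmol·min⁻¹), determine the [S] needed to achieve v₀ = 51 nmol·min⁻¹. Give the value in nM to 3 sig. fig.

2.65 nM

Rearranging v = Vmax[S]/(Km+[S]) gives [S] = Km·v/(Vmax − v).
[S] = 0.52 × 51 / (61 − 51) = 26.52/10.00 = 2.65 nM.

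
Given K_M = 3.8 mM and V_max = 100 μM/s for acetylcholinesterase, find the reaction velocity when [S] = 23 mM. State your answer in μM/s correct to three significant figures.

v = Vmax·[S]/(Km + [S]) = 100 × 23 / (3.8 + 23)
  = 2300 / 26.80 = 85.8 μM/s.

85.8 μM/s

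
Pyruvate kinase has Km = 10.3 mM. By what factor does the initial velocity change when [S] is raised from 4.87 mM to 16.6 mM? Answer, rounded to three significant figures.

The fractional saturations are [S]/(Km+[S]) = 4.87/15.17 = 0.3210 and 16.6/26.90 = 0.6171.
v₂/v₁ is just their ratio: 0.6171/0.3210 = 1.92.

1.92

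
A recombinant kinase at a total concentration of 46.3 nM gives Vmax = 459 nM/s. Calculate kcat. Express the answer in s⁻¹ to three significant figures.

kcat = Vmax/[E]total = 459 nM/s / 46.3 nM = 9.91 s⁻¹.

9.91 s⁻¹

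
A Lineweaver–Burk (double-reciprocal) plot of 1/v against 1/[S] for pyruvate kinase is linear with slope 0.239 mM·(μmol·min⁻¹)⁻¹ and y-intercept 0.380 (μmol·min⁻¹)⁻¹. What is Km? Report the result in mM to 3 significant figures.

0.629 mM

y-intercept = 1/Vmax ⇒ Vmax = 2.63 μmol·min⁻¹; slope = Km/Vmax ⇒ Km = slope × Vmax.
Km = 0.239 × 2.63 = 0.629 mM.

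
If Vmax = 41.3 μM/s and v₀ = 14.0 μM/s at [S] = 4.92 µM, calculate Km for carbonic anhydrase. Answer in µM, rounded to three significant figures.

v/Vmax = 14.0/41.3 = 0.3390 = [S]/(Km+[S]).
So Km + [S] = [S]/0.3390 = 14.51 µM, giving Km = 14.51 − 4.92 = 9.59 µM.

9.59 µM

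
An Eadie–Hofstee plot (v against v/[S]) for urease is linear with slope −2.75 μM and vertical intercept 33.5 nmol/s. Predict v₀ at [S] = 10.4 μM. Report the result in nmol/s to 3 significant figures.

26.5 nmol/s

In the Eadie–Hofstee form v = Vmax − Km·(v/[S]), the slope is −Km and the intercept is Vmax, so Km = 2.75 μM and Vmax = 33.5 nmol/s.
v = 33.5 × 10.4/(2.75 + 10.4) = 26.5 nmol/s.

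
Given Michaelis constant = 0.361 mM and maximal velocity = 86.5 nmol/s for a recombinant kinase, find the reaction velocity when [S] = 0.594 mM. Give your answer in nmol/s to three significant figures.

53.8 nmol/s

v = Vmax·[S]/(Km + [S]) = 86.5 × 0.594 / (0.361 + 0.594)
  = 51.38 / 0.9550 = 53.8 nmol/s.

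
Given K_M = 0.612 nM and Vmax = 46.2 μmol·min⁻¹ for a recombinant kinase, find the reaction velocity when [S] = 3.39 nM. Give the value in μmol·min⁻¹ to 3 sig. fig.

v = Vmax·[S]/(Km + [S]) = 46.2 × 3.39 / (0.612 + 3.39)
  = 156.6 / 4.002 = 39.1 μmol·min⁻¹.

39.1 μmol·min⁻¹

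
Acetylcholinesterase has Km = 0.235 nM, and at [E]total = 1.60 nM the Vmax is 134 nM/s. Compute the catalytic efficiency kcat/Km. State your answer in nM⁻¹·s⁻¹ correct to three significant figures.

kcat = Vmax/[E]total = 134/1.60 = 83.8 s⁻¹.
kcat/Km = 83.8/0.235 = 356 nM⁻¹·s⁻¹.

356 nM⁻¹·s⁻¹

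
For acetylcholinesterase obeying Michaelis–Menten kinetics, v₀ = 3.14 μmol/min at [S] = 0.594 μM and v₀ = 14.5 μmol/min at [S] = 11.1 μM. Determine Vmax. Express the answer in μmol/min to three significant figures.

18.2 μmol/min

From v = Vmax[S]/(Km+[S]), each point gives Vmax = v(Km+[S])/[S].
Equating: 3.14(Km+0.594)/0.594 = 14.5(Km+11.1)/11.1.
5.286·Km + 3.14 = 1.306·Km + 14.5, so (5.286 − 1.306)·Km = 14.5 − 3.14.
Km = 11.36/3.980 = 2.85 μM; then Vmax = 3.14(2.85+0.594)/0.594 = 18.2 μmol/min.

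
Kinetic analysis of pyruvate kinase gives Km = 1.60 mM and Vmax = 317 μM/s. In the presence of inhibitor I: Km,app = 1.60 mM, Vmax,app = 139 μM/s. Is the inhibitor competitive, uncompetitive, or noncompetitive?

noncompetitive

Vmax decreases (317 → 139 μM/s) while Km is unchanged — pure noncompetitive inhibition.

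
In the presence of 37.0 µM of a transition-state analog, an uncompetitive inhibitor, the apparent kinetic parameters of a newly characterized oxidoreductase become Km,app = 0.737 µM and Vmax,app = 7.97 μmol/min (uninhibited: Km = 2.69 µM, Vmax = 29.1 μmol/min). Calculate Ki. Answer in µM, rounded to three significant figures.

Uncompetitive: Vmax,app = Vmax/α (and Km,app = Km/α) with α = 1 + [I]/Ki.
α = Vmax/Vmax,app = 29.1/7.97 = 3.651.
Since α = 1 + [I]/Ki, [I]/Ki = 3.651 − 1 = 2.651 and Ki = 37.0/2.651 = 14.0 µM.

14.0 µM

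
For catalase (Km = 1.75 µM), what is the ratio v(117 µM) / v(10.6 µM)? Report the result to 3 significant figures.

1.15

The fractional saturations are [S]/(Km+[S]) = 10.6/12.35 = 0.8583 and 117/118.8 = 0.9853.
v₂/v₁ is just their ratio: 0.9853/0.8583 = 1.15.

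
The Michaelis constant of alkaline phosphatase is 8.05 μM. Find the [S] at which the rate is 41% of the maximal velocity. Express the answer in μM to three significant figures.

v/Vmax = [S]/(Km+[S]) = 0.41, so [S] = Km·0.41/(1 − 0.41) = 8.05 × 0.6949.
[S] = 5.59 μM.

5.59 μM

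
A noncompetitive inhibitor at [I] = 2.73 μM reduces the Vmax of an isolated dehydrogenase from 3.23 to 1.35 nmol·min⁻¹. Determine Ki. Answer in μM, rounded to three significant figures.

Noncompetitive: Vmax,app = Vmax/α with α = 1 + [I]/Ki.
α = Vmax/Vmax,app = 3.23/1.35 = 2.393.
Since α = 1 + [I]/Ki, [I]/Ki = 2.393 − 1 = 1.393 and Ki = 2.73/1.393 = 1.96 μM.

1.96 μM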